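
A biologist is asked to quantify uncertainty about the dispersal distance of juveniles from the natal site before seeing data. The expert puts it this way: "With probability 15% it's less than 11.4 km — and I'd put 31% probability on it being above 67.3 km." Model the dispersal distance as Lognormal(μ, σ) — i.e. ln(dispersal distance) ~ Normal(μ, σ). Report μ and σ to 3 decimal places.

μ ≈ 3.635, σ ≈ 1.159

If T ~ Lognormal(μ,σ) then ln T ~ Normal(μ,σ), so the p-quantile of ln T is μ + z_p·σ.
ln(11.4) = 2.434 and ln(67.3) = 4.209; z_{0.15} = -1.036, z_{0.69} = 0.4959.
σ = (4.209 − 2.434)/(0.4959 − (-1.036)) = 1.159.
μ = 2.434 − (-1.036)·1.159 = 3.635.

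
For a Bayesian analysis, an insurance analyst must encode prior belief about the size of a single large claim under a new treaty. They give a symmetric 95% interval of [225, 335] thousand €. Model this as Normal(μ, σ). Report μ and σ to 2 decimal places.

A symmetric 95% interval runs μ ± z·σ with z = 1.96.
Half-width = 55, so σ = 55/1.96 = 28.06.
μ is the interval midpoint, 280.00.

μ = 280.00, σ = 28.06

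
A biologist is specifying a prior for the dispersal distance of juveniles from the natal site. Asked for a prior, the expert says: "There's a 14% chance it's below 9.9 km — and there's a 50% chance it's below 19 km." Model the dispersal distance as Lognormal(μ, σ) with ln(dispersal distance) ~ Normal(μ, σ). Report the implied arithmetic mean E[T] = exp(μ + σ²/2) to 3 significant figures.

If T ~ Lognormal(μ,σ) then ln T ~ Normal(μ,σ), so the p-quantile of ln T is μ + z_p·σ.
ln(9.9) = 2.293 and ln(19) = 2.944; z_{0.14} = -1.08, z_{0.5} = 0.
σ = (2.944 − 2.293)/(0 − (-1.08)) = 0.603.
μ = 2.293 − (-1.08)·0.603 = 2.944.
E[T] = exp(μ + σ²/2) = exp(2.944 + 0.1821) = 22.8 km.

E[T] ≈ 22.8 km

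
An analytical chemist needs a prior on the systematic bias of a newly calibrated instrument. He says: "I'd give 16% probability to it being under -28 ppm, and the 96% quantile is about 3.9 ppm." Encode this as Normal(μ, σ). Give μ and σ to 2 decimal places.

μ = -16.44, σ = 11.62

The p-quantile of Normal(μ,σ) is μ + z_p·σ, with z_{0.16} = -0.9945 and z_{0.96} = 1.751.
Eliminate σ: μ = (z₂·x₁ − z₁·x₂)/(z₂ − z₁) = (1.751·-28 − (-0.9945)·3.9)/2.745 = -16.44.
Then σ = (x₂ − x₁)/(z₂ − z₁) = (3.9 − -28)/2.745 = 11.62.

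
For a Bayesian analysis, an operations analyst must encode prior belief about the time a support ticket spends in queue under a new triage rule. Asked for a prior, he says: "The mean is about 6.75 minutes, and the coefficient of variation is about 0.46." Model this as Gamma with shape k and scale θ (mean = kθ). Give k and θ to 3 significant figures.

k ≈ 4.73, θ ≈ 1.43

For Gamma(k, scale θ): mean = kθ, variance = kθ², so CV = 1/√k.
CV = 0.46, hence k = 1/CV² = 4.73.
Then θ = mean/k = 6.75/4.73 = 1.43.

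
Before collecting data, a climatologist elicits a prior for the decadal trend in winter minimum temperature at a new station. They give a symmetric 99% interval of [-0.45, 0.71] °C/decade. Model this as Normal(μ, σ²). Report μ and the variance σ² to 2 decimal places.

μ = 0.13, σ² = 0.05

A symmetric 99% interval runs μ ± z·σ with z = 2.576.
Half-width = 0.58, so σ = 0.58/2.576 = 0.225 and σ² = 0.05.
μ is the interval midpoint, 0.13.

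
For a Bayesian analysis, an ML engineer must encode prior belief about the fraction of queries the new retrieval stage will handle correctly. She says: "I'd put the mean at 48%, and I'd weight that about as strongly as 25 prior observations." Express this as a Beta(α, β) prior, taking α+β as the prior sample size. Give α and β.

α = 12, β = 13

Under the effective-sample-size interpretation, Beta(α, β) has prior mean α/(α+β) and prior sample size α+β.
So α+β = 25 and α/(α+β) = 0.48, giving α = 0.48·25 = 12 and β = 25 − 12 = 13.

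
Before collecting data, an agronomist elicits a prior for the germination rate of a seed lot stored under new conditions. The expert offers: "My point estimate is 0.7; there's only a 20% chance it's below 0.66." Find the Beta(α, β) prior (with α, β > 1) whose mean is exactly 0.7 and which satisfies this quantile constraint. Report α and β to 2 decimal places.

With mean 0.7 fixed, write α = 0.7s, β = 0.3s where s = α+β.
Need P(θ < 0.66) = 0.2 under Beta(0.7s, 0.3s). Normal approximation: (q−m)/√(m(1−m)/s) ≈ z_{0.2} = -0.842, so s ≈ 0.7·0.3·(-0.842)²/(0.66−0.7)² = 93.0.
At s = 93.0: P(θ<0.66) ≈ 0.198. Adjusting to match 0.2 gives s ≈ 90.91.
So α = 0.7·90.91 ≈ 63.64, β = 0.3·90.91 ≈ 27.27.

α ≈ 63.64, β ≈ 27.27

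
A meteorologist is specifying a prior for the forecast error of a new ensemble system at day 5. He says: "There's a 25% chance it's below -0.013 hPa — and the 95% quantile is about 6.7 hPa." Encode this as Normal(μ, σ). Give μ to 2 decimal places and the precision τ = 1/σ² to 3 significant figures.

For Normal(μ,σ), the p-quantile is μ + z_p·σ. Here z_{0.25} = -0.6745, z_{0.95} = 1.645.
So -0.013 = μ − 0.6745σ and 6.7 = μ + 1.645σ.
Subtracting: σ = (6.7 − -0.013)/(1.645 − (-0.6745)) = 2.89.
Then μ = -0.013 − (-0.6745)·2.89 = 1.94.
Precision τ = 1/σ² = 1/2.894² = 0.119.

μ = 1.94, τ = 0.119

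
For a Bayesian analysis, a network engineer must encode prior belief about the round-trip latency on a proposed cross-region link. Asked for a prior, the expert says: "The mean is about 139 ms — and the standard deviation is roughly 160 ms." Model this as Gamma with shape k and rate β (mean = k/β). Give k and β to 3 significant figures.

k ≈ 0.755, β ≈ 0.00543

For Gamma(k, rate β): mean = k/β, variance = k/β², so CV = 1/√k.
CV = SD/mean = 160/139 = 1.151, hence k = 1/CV² = 0.755.
Then β = k/mean = 0.755/139 = 0.00543.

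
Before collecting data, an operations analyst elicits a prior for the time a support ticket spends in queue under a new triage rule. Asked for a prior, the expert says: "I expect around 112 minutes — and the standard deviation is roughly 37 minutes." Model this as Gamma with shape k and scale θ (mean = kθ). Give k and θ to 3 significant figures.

k ≈ 9.16, θ ≈ 12.2

For Gamma(k, scale θ): mean = kθ, variance = kθ², so CV = 1/√k.
CV = SD/mean = 37/112 = 0.3304, hence k = 1/CV² = 9.16.
Then θ = mean/k = 112/9.16 = 12.2.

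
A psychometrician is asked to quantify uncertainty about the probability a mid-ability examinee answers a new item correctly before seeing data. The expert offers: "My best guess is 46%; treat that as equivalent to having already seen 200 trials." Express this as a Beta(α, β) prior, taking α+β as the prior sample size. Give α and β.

α = 92, β = 108

Under the effective-sample-size interpretation, Beta(α, β) has prior mean α/(α+β) and prior sample size α+β.
So α+β = 200 and α/(α+β) = 0.46, giving α = 0.46·200 = 92 and β = 200 − 92 = 108.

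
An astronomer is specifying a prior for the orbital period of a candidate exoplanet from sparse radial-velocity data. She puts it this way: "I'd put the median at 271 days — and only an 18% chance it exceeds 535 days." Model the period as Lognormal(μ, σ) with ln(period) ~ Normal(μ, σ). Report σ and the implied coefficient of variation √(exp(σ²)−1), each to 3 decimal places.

If T ~ Lognormal(μ,σ) then ln T ~ Normal(μ,σ), so the p-quantile of ln T is μ + z_p·σ.
ln(271) = 5.602 and ln(535) = 6.282; z_{0.5} = 0, z_{0.82} = 0.9154.
σ = (6.282 − 5.602)/(0.9154 − (0)) = 0.743.
μ = 5.602 − (0)·0.743 = 5.602.
CV = √(exp(σ²)−1) = √(exp(0.5521)−1) = 0.858.

σ ≈ 0.743, CV ≈ 0.858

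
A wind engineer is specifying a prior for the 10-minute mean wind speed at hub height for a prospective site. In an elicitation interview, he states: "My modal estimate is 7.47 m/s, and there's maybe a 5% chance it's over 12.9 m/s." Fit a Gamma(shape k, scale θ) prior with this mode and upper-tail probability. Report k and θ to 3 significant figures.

Gamma(k,θ) with k>1 has mode (k−1)θ, so θ = 7.47/(k−1).
Need P(X < 12.9) = 0.95 with θ tied to k this way. Start at k = 2, θ = 7.47: P(X<12.9) ≈ 0.515.
Too low — raise k to concentrate. Iterating converges to k ≈ 10.4.
Then θ = 7.47/(10.4−1) ≈ 0.799.

k ≈ 10.4, θ ≈ 0.799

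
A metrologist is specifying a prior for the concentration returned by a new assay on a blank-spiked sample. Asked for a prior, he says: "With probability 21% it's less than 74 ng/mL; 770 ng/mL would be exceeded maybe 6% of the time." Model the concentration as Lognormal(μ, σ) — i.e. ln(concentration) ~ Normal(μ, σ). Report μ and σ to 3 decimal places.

If T ~ Lognormal(μ,σ) then ln T ~ Normal(μ,σ), so the p-quantile of ln T is μ + z_p·σ.
ln(74) = 4.304 and ln(770) = 6.646; z_{0.21} = -0.8064, z_{0.94} = 1.555.
σ = (6.646 − 4.304)/(1.555 − (-0.8064)) = 0.992.
μ = 4.304 − (-0.8064)·0.992 = 5.104.

μ ≈ 5.104, σ ≈ 0.992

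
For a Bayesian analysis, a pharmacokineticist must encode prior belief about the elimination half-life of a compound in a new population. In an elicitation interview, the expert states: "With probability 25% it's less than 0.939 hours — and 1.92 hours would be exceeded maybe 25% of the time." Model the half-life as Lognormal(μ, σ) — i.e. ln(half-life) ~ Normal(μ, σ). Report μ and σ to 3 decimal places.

μ ≈ 0.295, σ ≈ 0.530

If T ~ Lognormal(μ,σ) then ln T ~ Normal(μ,σ), so the p-quantile of ln T is μ + z_p·σ.
ln(0.939) = -0.06294 and ln(1.92) = 0.6523; z_{0.25} = -0.6745, z_{0.75} = 0.6745.
σ = (0.6523 − -0.06294)/(0.6745 − (-0.6745)) = 0.530.
μ = -0.06294 − (-0.6745)·0.530 = 0.295.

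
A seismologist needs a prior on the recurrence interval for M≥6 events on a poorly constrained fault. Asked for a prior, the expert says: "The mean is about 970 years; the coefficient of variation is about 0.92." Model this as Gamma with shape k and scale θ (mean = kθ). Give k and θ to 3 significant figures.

For Gamma(k, scale θ): mean = kθ, variance = kθ², so CV = 1/√k.
CV = 0.92, hence k = 1/CV² = 1.18.
Then θ = mean/k = 970/1.18 = 821.

k ≈ 1.18, θ ≈ 821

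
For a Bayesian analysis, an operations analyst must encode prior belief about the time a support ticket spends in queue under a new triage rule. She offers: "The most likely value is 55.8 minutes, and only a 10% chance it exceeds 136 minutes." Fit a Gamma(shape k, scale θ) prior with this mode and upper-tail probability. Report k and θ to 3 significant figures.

k ≈ 3.42, θ ≈ 23

Gamma(k,θ) with k>1 has mode (k−1)θ, so θ = 55.8/(k−1).
Need P(X < 136) = 0.9 with θ tied to k this way. Start at k = 2, θ = 55.8: P(X<136) ≈ 0.700.
Too low — raise k to concentrate. Iterating converges to k ≈ 3.42.
Then θ = 55.8/(3.42−1) ≈ 23.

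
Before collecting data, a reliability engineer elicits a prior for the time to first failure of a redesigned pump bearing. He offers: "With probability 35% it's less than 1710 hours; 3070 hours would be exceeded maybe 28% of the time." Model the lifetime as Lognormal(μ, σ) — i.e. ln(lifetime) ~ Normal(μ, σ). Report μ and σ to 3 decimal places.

If T ~ Lognormal(μ,σ) then ln T ~ Normal(μ,σ), so the p-quantile of ln T is μ + z_p·σ.
ln(1710) = 7.444 and ln(3070) = 8.029; z_{0.35} = -0.3853, z_{0.72} = 0.5828.
σ = (8.029 − 7.444)/(0.5828 − (-0.3853)) = 0.604.
μ = 7.444 − (-0.3853)·0.604 = 7.677.

μ ≈ 7.677, σ ≈ 0.604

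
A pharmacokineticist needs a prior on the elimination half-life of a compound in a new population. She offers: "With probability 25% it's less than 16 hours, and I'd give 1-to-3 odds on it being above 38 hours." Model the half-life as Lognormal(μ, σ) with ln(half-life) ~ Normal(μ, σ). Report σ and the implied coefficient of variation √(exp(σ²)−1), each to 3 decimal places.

If T ~ Lognormal(μ,σ) then ln T ~ Normal(μ,σ), so the p-quantile of ln T is μ + z_p·σ.
ln(16) = 2.773 and ln(38) = 3.638; z_{0.25} = -0.6745, z_{0.75} = 0.6745.
σ = (3.638 − 2.773)/(0.6745 − (-0.6745)) = 0.641.
μ = 2.773 − (-0.6745)·0.641 = 3.205.
CV = √(exp(σ²)−1) = √(exp(0.4112)−1) = 0.713.

σ ≈ 0.641, CV ≈ 0.713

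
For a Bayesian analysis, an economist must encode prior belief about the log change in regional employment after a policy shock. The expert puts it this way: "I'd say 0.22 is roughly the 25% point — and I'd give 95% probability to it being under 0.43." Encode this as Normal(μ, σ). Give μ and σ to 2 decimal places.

For Normal(μ,σ), the p-quantile is μ + z_p·σ. Here z_{0.25} = -0.6745, z_{0.95} = 1.645.
So 0.22 = μ − 0.6745σ and 0.43 = μ + 1.645σ.
Subtracting: σ = (0.43 − 0.22)/(1.645 − (-0.6745)) = 0.09.
Then μ = 0.22 − (-0.6745)·0.09 = 0.28.

μ = 0.28, σ = 0.09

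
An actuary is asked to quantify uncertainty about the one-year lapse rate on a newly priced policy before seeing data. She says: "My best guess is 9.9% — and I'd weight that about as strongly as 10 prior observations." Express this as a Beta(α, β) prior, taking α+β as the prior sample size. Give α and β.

Under the effective-sample-size interpretation, Beta(α, β) has prior mean α/(α+β) and prior sample size α+β.
So α+β = 10 and α/(α+β) = 0.099, giving α = 0.099·10 = 0.99 and β = 10 − 0.99 = 9.01.

α = 0.99, β = 9.01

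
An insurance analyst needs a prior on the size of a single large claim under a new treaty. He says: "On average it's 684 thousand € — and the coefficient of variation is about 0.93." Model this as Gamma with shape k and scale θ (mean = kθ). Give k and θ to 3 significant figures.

For Gamma(k, scale θ): mean = kθ, variance = kθ², so CV = 1/√k.
CV = 0.93, hence k = 1/CV² = 1.16.
Then θ = mean/k = 684/1.16 = 592.

k ≈ 1.16, θ ≈ 592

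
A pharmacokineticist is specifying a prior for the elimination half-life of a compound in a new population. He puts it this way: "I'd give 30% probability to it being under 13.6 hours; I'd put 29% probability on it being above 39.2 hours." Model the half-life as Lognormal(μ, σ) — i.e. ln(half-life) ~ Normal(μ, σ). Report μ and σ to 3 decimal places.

μ ≈ 3.125, σ ≈ 0.982

If T ~ Lognormal(μ,σ) then ln T ~ Normal(μ,σ), so the p-quantile of ln T is μ + z_p·σ.
ln(13.6) = 2.61 and ln(39.2) = 3.669; z_{0.3} = -0.5244, z_{0.71} = 0.5534.
σ = (3.669 − 2.61)/(0.5534 − (-0.5244)) = 0.982.
μ = 2.61 − (-0.5244)·0.982 = 3.125.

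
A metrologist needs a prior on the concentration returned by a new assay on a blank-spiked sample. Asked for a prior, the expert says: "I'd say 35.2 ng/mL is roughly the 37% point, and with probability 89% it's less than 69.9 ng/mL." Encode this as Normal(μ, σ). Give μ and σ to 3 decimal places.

μ = 42.589, σ = 22.267

The p-quantile of Normal(μ,σ) is μ + z_p·σ, with z_{0.37} = -0.3319 and z_{0.89} = 1.227.
Eliminate σ: μ = (z₂·x₁ − z₁·x₂)/(z₂ − z₁) = (1.227·35.2 − (-0.3319)·69.9)/1.558 = 42.589.
Then σ = (x₂ − x₁)/(z₂ − z₁) = (69.9 − 35.2)/1.558 = 22.267.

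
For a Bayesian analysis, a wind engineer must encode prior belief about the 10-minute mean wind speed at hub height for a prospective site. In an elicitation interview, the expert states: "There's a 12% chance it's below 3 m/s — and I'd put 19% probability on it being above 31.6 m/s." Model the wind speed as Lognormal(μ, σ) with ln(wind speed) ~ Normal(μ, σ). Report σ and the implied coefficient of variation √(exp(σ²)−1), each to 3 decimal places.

If T ~ Lognormal(μ,σ) then ln T ~ Normal(μ,σ), so the p-quantile of ln T is μ + z_p·σ.
ln(3) = 1.099 and ln(31.6) = 3.453; z_{0.12} = -1.175, z_{0.81} = 0.8779.
σ = (3.453 − 1.099)/(0.8779 − (-1.175)) = 1.147.
μ = 1.099 − (-1.175)·1.147 = 2.446.
CV = √(exp(σ²)−1) = √(exp(1.3155)−1) = 1.651.

σ ≈ 1.147, CV ≈ 1.651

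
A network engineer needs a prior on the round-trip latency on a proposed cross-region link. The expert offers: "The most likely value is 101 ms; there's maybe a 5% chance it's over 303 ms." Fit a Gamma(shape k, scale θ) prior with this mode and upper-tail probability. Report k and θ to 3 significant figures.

Gamma(k,θ) with k>1 has mode (k−1)θ, so θ = 101/(k−1).
Need P(X < 303) = 0.95 with θ tied to k this way. Start at k = 2, θ = 101: P(X<303) ≈ 0.801.
Too low — raise k to concentrate. Iterating converges to k ≈ 3.2.
Then θ = 101/(3.2−1) ≈ 46.

k ≈ 3.2, θ ≈ 46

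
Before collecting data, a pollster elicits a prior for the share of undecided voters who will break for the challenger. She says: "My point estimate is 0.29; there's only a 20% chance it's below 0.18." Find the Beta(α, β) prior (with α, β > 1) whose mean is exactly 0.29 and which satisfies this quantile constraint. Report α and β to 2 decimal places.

α ≈ 3.63, β ≈ 8.88

With mean 0.29 fixed, write α = 0.29s, β = 0.71s where s = α+β.
Need P(θ < 0.18) = 0.2 under Beta(0.29s, 0.71s). Normal approximation: (q−m)/√(m(1−m)/s) ≈ z_{0.2} = -0.842, so s ≈ 0.29·0.71·(-0.842)²/(0.18−0.29)² = 12.1.
At s = 12.1: P(θ<0.18) ≈ 0.206. Adjusting to match 0.2 gives s ≈ 12.51.
So α = 0.29·12.51 ≈ 3.63, β = 0.71·12.51 ≈ 8.88.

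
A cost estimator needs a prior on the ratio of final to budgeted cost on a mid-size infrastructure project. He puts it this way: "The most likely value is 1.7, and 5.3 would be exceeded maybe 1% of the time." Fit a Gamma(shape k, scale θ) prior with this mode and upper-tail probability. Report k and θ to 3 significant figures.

Gamma(k,θ) with k>1 has mode (k−1)θ, so θ = 1.7/(k−1).
Need P(X < 5.3) = 0.99 with θ tied to k this way. Start at k = 2, θ = 1.7: P(X<5.3) ≈ 0.818.
Too low — raise k to concentrate. Iterating converges to k ≈ 4.45.
Then θ = 1.7/(4.45−1) ≈ 0.493.

k ≈ 4.45, θ ≈ 0.493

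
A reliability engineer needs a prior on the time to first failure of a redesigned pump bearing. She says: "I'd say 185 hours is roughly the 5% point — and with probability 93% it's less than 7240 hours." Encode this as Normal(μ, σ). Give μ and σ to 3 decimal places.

μ = 3903.604, σ = 2260.751

For Normal(μ,σ), the p-quantile is μ + z_p·σ. Here z_{0.05} = -1.645, z_{0.93} = 1.476.
So 185 = μ − 1.645σ and 7240 = μ + 1.476σ.
Subtracting: σ = (7240 − 185)/(1.476 − (-1.645)) = 2260.751.
Then μ = 185 − (-1.645)·2260.751 = 3903.604.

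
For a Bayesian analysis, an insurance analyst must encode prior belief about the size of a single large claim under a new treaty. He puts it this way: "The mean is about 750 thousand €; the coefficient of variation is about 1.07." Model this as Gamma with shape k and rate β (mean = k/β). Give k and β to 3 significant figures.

k ≈ 0.873, β ≈ 0.00116

For Gamma(k, rate β): mean = k/β, variance = k/β², so CV = 1/√k.
CV = 1.07, hence k = 1/CV² = 0.873.
Then β = k/mean = 0.873/750 = 0.00116.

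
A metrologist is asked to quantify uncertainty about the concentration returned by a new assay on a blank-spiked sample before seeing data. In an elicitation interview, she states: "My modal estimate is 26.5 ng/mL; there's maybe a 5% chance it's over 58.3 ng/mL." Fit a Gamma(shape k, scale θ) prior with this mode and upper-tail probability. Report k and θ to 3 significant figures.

k ≈ 5.43, θ ≈ 5.99

Gamma(k,θ) with k>1 has mode (k−1)θ, so θ = 26.5/(k−1).
Need P(X < 58.3) = 0.95 with θ tied to k this way. Start at k = 2, θ = 26.5: P(X<58.3) ≈ 0.645.
Too low — raise k to concentrate. Iterating converges to k ≈ 5.43.
Then θ = 26.5/(5.43−1) ≈ 5.99.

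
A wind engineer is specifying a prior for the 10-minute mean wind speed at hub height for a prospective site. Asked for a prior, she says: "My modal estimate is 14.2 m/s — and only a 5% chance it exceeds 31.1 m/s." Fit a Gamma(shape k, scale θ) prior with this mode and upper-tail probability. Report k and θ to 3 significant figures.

k ≈ 5.48, θ ≈ 3.17

Gamma(k,θ) with k>1 has mode (k−1)θ, so θ = 14.2/(k−1).
Need P(X < 31.1) = 0.95 with θ tied to k this way. Start at k = 2, θ = 14.2: P(X<31.1) ≈ 0.643.
Too low — raise k to concentrate. Iterating converges to k ≈ 5.48.
Then θ = 14.2/(5.48−1) ≈ 3.17.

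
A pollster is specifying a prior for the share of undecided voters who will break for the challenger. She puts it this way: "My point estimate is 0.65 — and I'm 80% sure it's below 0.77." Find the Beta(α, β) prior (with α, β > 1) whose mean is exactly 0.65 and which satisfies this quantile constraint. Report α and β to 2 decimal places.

With mean 0.65 fixed, write α = 0.65s, β = 0.35s where s = α+β.
Need P(θ < 0.77) = 0.8 under Beta(0.65s, 0.35s). Normal approximation: (q−m)/√(m(1−m)/s) ≈ z_{0.8} = 0.842, so s ≈ 0.65·0.35·(0.842)²/(0.77−0.65)² = 11.2.
At s = 11.2: P(θ<0.77) ≈ 0.795. Adjusting to match 0.8 gives s ≈ 11.59.
So α = 0.65·11.59 ≈ 7.53, β = 0.35·11.59 ≈ 4.06.

α ≈ 7.53, β ≈ 4.06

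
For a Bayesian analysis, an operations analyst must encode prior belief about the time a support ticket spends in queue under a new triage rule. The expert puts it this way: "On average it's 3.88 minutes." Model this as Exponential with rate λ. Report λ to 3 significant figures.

λ ≈ 0.258

Exponential mean = 1/λ, so λ = 1/3.88 = 0.258.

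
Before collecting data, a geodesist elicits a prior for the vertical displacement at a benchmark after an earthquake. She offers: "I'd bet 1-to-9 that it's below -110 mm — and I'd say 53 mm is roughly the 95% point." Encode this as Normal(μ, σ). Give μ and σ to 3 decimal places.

μ = -38.618, σ = 55.700

For Normal(μ,σ), the p-quantile is μ + z_p·σ. Here z_{0.1} = -1.282, z_{0.95} = 1.645.
So -110 = μ − 1.282σ and 53 = μ + 1.645σ.
Subtracting: σ = (53 − -110)/(1.645 − (-1.282)) = 55.700.
Then μ = -110 − (-1.282)·55.700 = -38.618.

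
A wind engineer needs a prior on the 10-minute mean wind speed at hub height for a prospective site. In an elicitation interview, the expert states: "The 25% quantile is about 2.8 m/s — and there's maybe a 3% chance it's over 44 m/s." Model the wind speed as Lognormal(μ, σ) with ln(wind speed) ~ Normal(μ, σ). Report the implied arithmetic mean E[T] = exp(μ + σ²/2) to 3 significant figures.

If T ~ Lognormal(μ,σ) then ln T ~ Normal(μ,σ), so the p-quantile of ln T is μ + z_p·σ.
ln(2.8) = 1.03 and ln(44) = 3.784; z_{0.25} = -0.6745, z_{0.97} = 1.881.
σ = (3.784 − 1.03)/(1.881 − (-0.6745)) = 1.078.
μ = 1.03 − (-0.6745)·1.078 = 1.757.
E[T] = exp(μ + σ²/2) = exp(1.757 + 0.5810) = 10.4 m/s.

E[T] ≈ 10.4 m/s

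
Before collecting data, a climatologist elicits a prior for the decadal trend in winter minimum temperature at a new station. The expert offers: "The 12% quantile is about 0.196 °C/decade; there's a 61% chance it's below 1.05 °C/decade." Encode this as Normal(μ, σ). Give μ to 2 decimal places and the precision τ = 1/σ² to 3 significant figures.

The p-quantile of Normal(μ,σ) is μ + z_p·σ, with z_{0.12} = -1.175 and z_{0.61} = 0.2793.
Eliminate σ: μ = (z₂·x₁ − z₁·x₂)/(z₂ − z₁) = (0.2793·0.196 − (-1.175)·1.05)/1.454 = 0.89.
Then σ = (x₂ − x₁)/(z₂ − z₁) = (1.05 − 0.196)/1.454 = 0.59.
Precision τ = 1/σ² = 1/0.5872² = 2.9.

μ = 0.89, τ = 2.9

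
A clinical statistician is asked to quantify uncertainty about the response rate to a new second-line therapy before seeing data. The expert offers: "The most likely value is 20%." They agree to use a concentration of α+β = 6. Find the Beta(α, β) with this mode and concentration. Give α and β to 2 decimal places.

α = 1.80, β = 4.20

For α,β > 1 the Beta mode is (α−1)/(α+β−2). With α+β = 6, the mode is (α−1)/4.
Set (α−1)/4 = 0.2 → α = 1 + 0.2·4 = 1.80.
β = 6 − α = 4.20.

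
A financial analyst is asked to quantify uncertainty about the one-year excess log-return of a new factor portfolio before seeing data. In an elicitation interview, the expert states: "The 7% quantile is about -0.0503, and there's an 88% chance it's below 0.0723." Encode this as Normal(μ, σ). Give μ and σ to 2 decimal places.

μ = 0.02, σ = 0.05

The p-quantile of Normal(μ,σ) is μ + z_p·σ, with z_{0.07} = -1.476 and z_{0.88} = 1.175.
Eliminate σ: μ = (z₂·x₁ − z₁·x₂)/(z₂ − z₁) = (1.175·-0.0503 − (-1.476)·0.0723)/2.651 = 0.02.
Then σ = (x₂ − x₁)/(z₂ − z₁) = (0.0723 − -0.0503)/2.651 = 0.05.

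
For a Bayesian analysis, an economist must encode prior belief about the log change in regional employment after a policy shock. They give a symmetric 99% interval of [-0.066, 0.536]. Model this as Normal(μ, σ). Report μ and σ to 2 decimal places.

A symmetric 99% interval runs μ ± z·σ with z = 2.576.
Half-width = 0.301, so σ = 0.301/2.576 = 0.12.
μ is the interval midpoint, 0.23.

μ = 0.23, σ = 0.12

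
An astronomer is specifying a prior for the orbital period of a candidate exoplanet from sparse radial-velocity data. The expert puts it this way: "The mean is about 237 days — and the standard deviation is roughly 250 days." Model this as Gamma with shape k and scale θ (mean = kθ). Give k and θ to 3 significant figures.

k ≈ 0.899, θ ≈ 264

For Gamma(k, scale θ): mean = kθ, variance = kθ², so CV = 1/√k.
CV = SD/mean = 250/237 = 1.055, hence k = 1/CV² = 0.899.
Then θ = mean/k = 237/0.899 = 264.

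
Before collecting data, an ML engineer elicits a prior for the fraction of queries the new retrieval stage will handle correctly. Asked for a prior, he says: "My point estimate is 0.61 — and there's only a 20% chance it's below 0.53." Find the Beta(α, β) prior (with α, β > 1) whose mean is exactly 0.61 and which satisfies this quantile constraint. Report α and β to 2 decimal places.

With mean 0.61 fixed, write α = 0.61s, β = 0.39s where s = α+β.
Need P(θ < 0.53) = 0.2 under Beta(0.61s, 0.39s). Normal approximation: (q−m)/√(m(1−m)/s) ≈ z_{0.2} = -0.842, so s ≈ 0.61·0.39·(-0.842)²/(0.53−0.61)² = 26.3.
At s = 26.3: P(θ<0.53) ≈ 0.198. Adjusting to match 0.2 gives s ≈ 25.89.
So α = 0.61·25.89 ≈ 15.79, β = 0.39·25.89 ≈ 10.10.

α ≈ 15.79, β ≈ 10.10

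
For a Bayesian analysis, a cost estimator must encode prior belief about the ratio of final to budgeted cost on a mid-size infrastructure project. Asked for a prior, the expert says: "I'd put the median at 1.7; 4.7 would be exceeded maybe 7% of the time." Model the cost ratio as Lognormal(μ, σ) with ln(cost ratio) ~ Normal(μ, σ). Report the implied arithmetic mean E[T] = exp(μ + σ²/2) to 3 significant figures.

E[T] ≈ 2.16

If T ~ Lognormal(μ,σ) then ln T ~ Normal(μ,σ), so the p-quantile of ln T is μ + z_p·σ.
ln(1.7) = 0.5306 and ln(4.7) = 1.548; z_{0.5} = 0, z_{0.93} = 1.476.
σ = (1.548 − 0.5306)/(1.476 − (0)) = 0.689.
μ = 0.5306 − (0)·0.689 = 0.531.
E[T] = exp(μ + σ²/2) = exp(0.531 + 0.2374) = 2.16.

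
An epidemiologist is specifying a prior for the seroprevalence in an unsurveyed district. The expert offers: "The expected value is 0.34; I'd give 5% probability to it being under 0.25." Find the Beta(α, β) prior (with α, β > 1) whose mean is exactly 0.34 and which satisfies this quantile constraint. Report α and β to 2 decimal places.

α ≈ 23.73, β ≈ 46.06

With mean 0.34 fixed, write α = 0.34s, β = 0.66s where s = α+β.
Need P(θ < 0.25) = 0.05 under Beta(0.34s, 0.66s). Normal approximation: (q−m)/√(m(1−m)/s) ≈ z_{0.05} = -1.64, so s ≈ 0.34·0.66·(-1.64)²/(0.25−0.34)² = 75.0.
At s = 75.0: P(θ<0.25) ≈ 0.044. Adjusting to match 0.05 gives s ≈ 69.79.
So α = 0.34·69.79 ≈ 23.73, β = 0.66·69.79 ≈ 46.06.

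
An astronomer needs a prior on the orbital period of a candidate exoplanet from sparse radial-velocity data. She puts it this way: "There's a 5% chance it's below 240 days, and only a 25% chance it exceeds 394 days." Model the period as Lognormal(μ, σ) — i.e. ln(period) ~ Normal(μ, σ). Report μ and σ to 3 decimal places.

μ ≈ 5.832, σ ≈ 0.214

If T ~ Lognormal(μ,σ) then ln T ~ Normal(μ,σ), so the p-quantile of ln T is μ + z_p·σ.
ln(240) = 5.481 and ln(394) = 5.976; z_{0.05} = -1.645, z_{0.75} = 0.6745.
σ = (5.976 − 5.481)/(0.6745 − (-1.645)) = 0.214.
μ = 5.481 − (-1.645)·0.214 = 5.832.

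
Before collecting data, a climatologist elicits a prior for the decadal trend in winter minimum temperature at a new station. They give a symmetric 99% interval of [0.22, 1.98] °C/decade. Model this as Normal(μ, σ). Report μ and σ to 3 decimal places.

μ = 1.100, σ = 0.342

A symmetric 99% interval runs μ ± z·σ with z = 2.576.
Half-width = 0.88, so σ = 0.88/2.576 = 0.342.
μ is the interval midpoint, 1.100.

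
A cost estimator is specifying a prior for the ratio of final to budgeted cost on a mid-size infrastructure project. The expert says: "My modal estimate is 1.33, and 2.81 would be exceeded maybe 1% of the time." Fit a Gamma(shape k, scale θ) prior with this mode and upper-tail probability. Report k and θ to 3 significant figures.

k ≈ 9.69, θ ≈ 0.153

Gamma(k,θ) with k>1 has mode (k−1)θ, so θ = 1.33/(k−1).
Need P(X < 2.81) = 0.99 with θ tied to k this way. Start at k = 2, θ = 1.33: P(X<2.81) ≈ 0.624.
Too low — raise k to concentrate. Iterating converges to k ≈ 9.69.
Then θ = 1.33/(9.69−1) ≈ 0.153.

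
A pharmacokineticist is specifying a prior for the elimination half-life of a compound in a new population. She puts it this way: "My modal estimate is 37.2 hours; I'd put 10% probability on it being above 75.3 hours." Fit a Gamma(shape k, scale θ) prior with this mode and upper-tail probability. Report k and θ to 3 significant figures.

Gamma(k,θ) with k>1 has mode (k−1)θ, so θ = 37.2/(k−1).
Need P(X < 75.3) = 0.9 with θ tied to k this way. Start at k = 2, θ = 37.2: P(X<75.3) ≈ 0.601.
Too low — raise k to concentrate. Iterating converges to k ≈ 4.86.
Then θ = 37.2/(4.86−1) ≈ 9.64.

k ≈ 4.86, θ ≈ 9.64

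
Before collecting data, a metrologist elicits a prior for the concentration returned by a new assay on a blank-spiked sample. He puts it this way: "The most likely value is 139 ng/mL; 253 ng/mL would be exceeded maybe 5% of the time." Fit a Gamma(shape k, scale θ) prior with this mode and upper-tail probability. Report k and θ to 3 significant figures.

Gamma(k,θ) with k>1 has mode (k−1)θ, so θ = 139/(k−1).
Need P(X < 253) = 0.95 with θ tied to k this way. Start at k = 2, θ = 139: P(X<253) ≈ 0.543.
Too low — raise k to concentrate. Iterating converges to k ≈ 8.77.
Then θ = 139/(8.77−1) ≈ 17.9.

k ≈ 8.77, θ ≈ 17.9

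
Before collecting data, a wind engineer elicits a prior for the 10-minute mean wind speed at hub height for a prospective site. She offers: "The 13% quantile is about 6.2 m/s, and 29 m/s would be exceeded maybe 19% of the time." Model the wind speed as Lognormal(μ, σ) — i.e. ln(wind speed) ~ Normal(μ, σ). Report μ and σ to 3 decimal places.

If T ~ Lognormal(μ,σ) then ln T ~ Normal(μ,σ), so the p-quantile of ln T is μ + z_p·σ.
ln(6.2) = 1.825 and ln(29) = 3.367; z_{0.13} = -1.126, z_{0.81} = 0.8779.
σ = (3.367 − 1.825)/(0.8779 − (-1.126)) = 0.770.
μ = 1.825 − (-1.126)·0.770 = 2.692.

μ ≈ 2.692, σ ≈ 0.770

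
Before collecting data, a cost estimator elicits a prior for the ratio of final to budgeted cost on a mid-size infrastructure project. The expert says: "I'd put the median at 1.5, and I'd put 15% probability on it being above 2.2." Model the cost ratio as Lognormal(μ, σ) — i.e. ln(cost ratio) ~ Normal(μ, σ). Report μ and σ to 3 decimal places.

If T ~ Lognormal(μ,σ) then ln T ~ Normal(μ,σ), so the p-quantile of ln T is μ + z_p·σ.
ln(1.5) = 0.4055 and ln(2.2) = 0.7885; z_{0.5} = 0, z_{0.85} = 1.036.
σ = (0.7885 − 0.4055)/(1.036 − (0)) = 0.370.
μ = 0.4055 − (0)·0.370 = 0.405.

μ ≈ 0.405, σ ≈ 0.370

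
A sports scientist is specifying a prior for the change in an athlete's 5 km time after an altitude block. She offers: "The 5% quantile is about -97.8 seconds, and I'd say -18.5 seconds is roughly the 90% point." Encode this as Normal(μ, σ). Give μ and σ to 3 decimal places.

For Normal(μ,σ), the p-quantile is μ + z_p·σ. Here z_{0.05} = -1.645, z_{0.9} = 1.282.
So -97.8 = μ − 1.645σ and -18.5 = μ + 1.282σ.
Subtracting: σ = (-18.5 − -97.8)/(1.282 − (-1.645)) = 27.098.
Then μ = -97.8 − (-1.645)·27.098 = -53.228.

μ = -53.228, σ = 27.098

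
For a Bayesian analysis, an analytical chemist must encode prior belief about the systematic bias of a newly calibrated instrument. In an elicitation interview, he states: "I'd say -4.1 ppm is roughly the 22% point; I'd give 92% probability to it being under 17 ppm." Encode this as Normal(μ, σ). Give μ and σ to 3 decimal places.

μ = 3.383, σ = 9.691

The p-quantile of Normal(μ,σ) is μ + z_p·σ, with z_{0.22} = -0.7722 and z_{0.92} = 1.405.
Eliminate σ: μ = (z₂·x₁ − z₁·x₂)/(z₂ − z₁) = (1.405·-4.1 − (-0.7722)·17)/2.177 = 3.383.
Then σ = (x₂ − x₁)/(z₂ − z₁) = (17 − -4.1)/2.177 = 9.691.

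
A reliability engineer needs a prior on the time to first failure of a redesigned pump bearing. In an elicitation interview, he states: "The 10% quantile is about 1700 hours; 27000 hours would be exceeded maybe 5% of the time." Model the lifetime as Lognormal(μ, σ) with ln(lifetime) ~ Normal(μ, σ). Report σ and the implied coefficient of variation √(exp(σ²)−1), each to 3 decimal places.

If T ~ Lognormal(μ,σ) then ln T ~ Normal(μ,σ), so the p-quantile of ln T is μ + z_p·σ.
ln(1700) = 7.438 and ln(27000) = 10.2; z_{0.1} = -1.282, z_{0.95} = 1.645.
σ = (10.2 − 7.438)/(1.645 − (-1.282)) = 0.945.
μ = 7.438 − (-1.282)·0.945 = 8.649.
CV = √(exp(σ²)−1) = √(exp(0.8929)−1) = 1.201.

σ ≈ 0.945, CV ≈ 1.201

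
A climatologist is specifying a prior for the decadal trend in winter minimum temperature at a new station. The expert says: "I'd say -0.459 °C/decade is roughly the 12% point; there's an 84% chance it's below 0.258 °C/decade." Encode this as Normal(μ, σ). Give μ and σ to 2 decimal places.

μ = -0.07, σ = 0.33

For Normal(μ,σ), the p-quantile is μ + z_p·σ. Here z_{0.12} = -1.175, z_{0.84} = 0.9945.
So -0.459 = μ − 1.175σ and 0.258 = μ + 0.9945σ.
Subtracting: σ = (0.258 − -0.459)/(0.9945 − (-1.175)) = 0.33.
Then μ = -0.459 − (-1.175)·0.33 = -0.07.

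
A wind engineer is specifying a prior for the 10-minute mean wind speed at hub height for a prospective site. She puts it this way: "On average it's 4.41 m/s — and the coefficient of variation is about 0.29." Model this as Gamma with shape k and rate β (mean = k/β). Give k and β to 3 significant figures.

k ≈ 11.9, β ≈ 2.7

For Gamma(k, rate β): mean = k/β, variance = k/β², so CV = 1/√k.
CV = 0.29, hence k = 1/CV² = 11.9.
Then β = k/mean = 11.9/4.41 = 2.7.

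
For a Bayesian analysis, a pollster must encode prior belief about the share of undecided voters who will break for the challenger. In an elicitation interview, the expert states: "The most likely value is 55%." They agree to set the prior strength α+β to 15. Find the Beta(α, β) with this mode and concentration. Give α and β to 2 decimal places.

α = 8.15, β = 6.85

For α,β > 1 the Beta mode is (α−1)/(α+β−2). With α+β = 15, the mode is (α−1)/13.
Set (α−1)/13 = 0.55 → α = 1 + 0.55·13 = 8.15.
β = 15 − α = 6.85.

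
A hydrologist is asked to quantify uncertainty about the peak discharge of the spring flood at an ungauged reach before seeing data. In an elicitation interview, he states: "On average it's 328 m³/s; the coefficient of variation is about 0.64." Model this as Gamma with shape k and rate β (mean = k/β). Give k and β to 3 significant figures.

k ≈ 2.44, β ≈ 0.00744

For Gamma(k, rate β): mean = k/β, variance = k/β², so CV = 1/√k.
CV = 0.64, hence k = 1/CV² = 2.44.
Then β = k/mean = 2.44/328 = 0.00744.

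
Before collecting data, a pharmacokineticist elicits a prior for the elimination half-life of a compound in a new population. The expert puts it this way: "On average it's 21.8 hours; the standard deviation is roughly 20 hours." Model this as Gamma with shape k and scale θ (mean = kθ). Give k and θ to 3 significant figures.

For Gamma(k, scale θ): mean = kθ, variance = kθ², so CV = 1/√k.
CV = SD/mean = 20/21.8 = 0.9174, hence k = 1/CV² = 1.19.
Then θ = mean/k = 21.8/1.19 = 18.3.

k ≈ 1.19, θ ≈ 18.3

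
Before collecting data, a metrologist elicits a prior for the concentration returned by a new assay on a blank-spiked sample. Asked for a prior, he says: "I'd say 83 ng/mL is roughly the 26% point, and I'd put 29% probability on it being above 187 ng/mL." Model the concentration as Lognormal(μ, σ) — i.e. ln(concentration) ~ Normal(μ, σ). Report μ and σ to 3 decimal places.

μ ≈ 4.856, σ ≈ 0.679

If T ~ Lognormal(μ,σ) then ln T ~ Normal(μ,σ), so the p-quantile of ln T is μ + z_p·σ.
ln(83) = 4.419 and ln(187) = 5.231; z_{0.26} = -0.6433, z_{0.71} = 0.5534.
σ = (5.231 − 4.419)/(0.5534 − (-0.6433)) = 0.679.
μ = 4.419 − (-0.6433)·0.679 = 4.856.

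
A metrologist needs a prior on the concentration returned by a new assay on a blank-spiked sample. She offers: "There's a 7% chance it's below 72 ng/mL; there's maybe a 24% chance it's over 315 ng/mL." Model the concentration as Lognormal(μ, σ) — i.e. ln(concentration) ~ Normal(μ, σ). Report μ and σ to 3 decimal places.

If T ~ Lognormal(μ,σ) then ln T ~ Normal(μ,σ), so the p-quantile of ln T is μ + z_p·σ.
ln(72) = 4.277 and ln(315) = 5.753; z_{0.07} = -1.476, z_{0.76} = 0.7063.
σ = (5.753 − 4.277)/(0.7063 − (-1.476)) = 0.676.
μ = 4.277 − (-1.476)·0.676 = 5.275.

μ ≈ 5.275, σ ≈ 0.676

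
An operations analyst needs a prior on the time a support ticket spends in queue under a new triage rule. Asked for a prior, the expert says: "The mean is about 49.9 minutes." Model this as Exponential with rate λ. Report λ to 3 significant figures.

Exponential mean = 1/λ, so λ = 1/49.9 = 0.02.

λ ≈ 0.02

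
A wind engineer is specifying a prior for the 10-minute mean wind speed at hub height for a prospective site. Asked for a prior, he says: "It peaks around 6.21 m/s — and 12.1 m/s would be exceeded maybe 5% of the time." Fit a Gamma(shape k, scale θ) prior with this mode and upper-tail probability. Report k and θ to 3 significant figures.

Gamma(k,θ) with k>1 has mode (k−1)θ, so θ = 6.21/(k−1).
Need P(X < 12.1) = 0.95 with θ tied to k this way. Start at k = 2, θ = 6.21: P(X<12.1) ≈ 0.580.
Too low — raise k to concentrate. Iterating converges to k ≈ 7.24.
Then θ = 6.21/(7.24−1) ≈ 0.995.

k ≈ 7.24, θ ≈ 0.995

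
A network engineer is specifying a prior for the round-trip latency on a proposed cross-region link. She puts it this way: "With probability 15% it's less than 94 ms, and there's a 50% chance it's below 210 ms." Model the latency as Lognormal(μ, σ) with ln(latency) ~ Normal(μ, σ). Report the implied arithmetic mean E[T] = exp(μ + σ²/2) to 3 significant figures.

E[T] ≈ 284 ms

If T ~ Lognormal(μ,σ) then ln T ~ Normal(μ,σ), so the p-quantile of ln T is μ + z_p·σ.
ln(94) = 4.543 and ln(210) = 5.347; z_{0.15} = -1.036, z_{0.5} = 0.
σ = (5.347 − 4.543)/(0 − (-1.036)) = 0.776.
μ = 4.543 − (-1.036)·0.776 = 5.347.
E[T] = exp(μ + σ²/2) = exp(5.347 + 0.3007) = 284 ms.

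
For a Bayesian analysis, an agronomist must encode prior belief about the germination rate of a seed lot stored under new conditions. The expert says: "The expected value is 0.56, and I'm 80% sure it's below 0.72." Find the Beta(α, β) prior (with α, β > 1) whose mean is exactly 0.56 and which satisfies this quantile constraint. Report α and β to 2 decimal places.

α ≈ 3.93, β ≈ 3.09

With mean 0.56 fixed, write α = 0.56s, β = 0.44s where s = α+β.
Need P(θ < 0.72) = 0.8 under Beta(0.56s, 0.44s). Normal approximation: (q−m)/√(m(1−m)/s) ≈ z_{0.8} = 0.842, so s ≈ 0.56·0.44·(0.842)²/(0.72−0.56)² = 6.8.
At s = 6.8: P(θ<0.72) ≈ 0.796. Adjusting to match 0.8 gives s ≈ 7.02.
So α = 0.56·7.02 ≈ 3.93, β = 0.44·7.02 ≈ 3.09.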